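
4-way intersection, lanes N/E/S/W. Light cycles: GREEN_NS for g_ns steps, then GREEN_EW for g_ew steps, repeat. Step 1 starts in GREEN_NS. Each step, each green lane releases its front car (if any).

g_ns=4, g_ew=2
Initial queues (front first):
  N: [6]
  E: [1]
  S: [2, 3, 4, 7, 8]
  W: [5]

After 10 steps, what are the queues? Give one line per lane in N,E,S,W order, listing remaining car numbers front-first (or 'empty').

Step 1 [NS]: N:car6-GO,E:wait,S:car2-GO,W:wait | queues: N=0 E=1 S=4 W=1
Step 2 [NS]: N:empty,E:wait,S:car3-GO,W:wait | queues: N=0 E=1 S=3 W=1
Step 3 [NS]: N:empty,E:wait,S:car4-GO,W:wait | queues: N=0 E=1 S=2 W=1
Step 4 [NS]: N:empty,E:wait,S:car7-GO,W:wait | queues: N=0 E=1 S=1 W=1
Step 5 [EW]: N:wait,E:car1-GO,S:wait,W:car5-GO | queues: N=0 E=0 S=1 W=0
Step 6 [EW]: N:wait,E:empty,S:wait,W:empty | queues: N=0 E=0 S=1 W=0
Step 7 [NS]: N:empty,E:wait,S:car8-GO,W:wait | queues: N=0 E=0 S=0 W=0

N: empty
E: empty
S: empty
W: empty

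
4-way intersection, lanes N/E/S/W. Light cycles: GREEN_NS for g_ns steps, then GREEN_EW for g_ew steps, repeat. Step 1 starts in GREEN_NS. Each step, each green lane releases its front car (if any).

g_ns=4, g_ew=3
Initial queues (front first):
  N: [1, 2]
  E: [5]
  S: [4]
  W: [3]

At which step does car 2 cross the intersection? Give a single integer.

Step 1 [NS]: N:car1-GO,E:wait,S:car4-GO,W:wait | queues: N=1 E=1 S=0 W=1
Step 2 [NS]: N:car2-GO,E:wait,S:empty,W:wait | queues: N=0 E=1 S=0 W=1
Step 3 [NS]: N:empty,E:wait,S:empty,W:wait | queues: N=0 E=1 S=0 W=1
Step 4 [NS]: N:empty,E:wait,S:empty,W:wait | queues: N=0 E=1 S=0 W=1
Step 5 [EW]: N:wait,E:car5-GO,S:wait,W:car3-GO | queues: N=0 E=0 S=0 W=0
Car 2 crosses at step 2

2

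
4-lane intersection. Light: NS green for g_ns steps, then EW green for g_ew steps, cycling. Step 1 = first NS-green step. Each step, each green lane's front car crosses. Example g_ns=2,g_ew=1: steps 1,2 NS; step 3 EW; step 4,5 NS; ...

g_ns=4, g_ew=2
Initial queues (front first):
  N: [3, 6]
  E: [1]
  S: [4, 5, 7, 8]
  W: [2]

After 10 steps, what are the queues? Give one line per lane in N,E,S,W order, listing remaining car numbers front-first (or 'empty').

Step 1 [NS]: N:car3-GO,E:wait,S:car4-GO,W:wait | queues: N=1 E=1 S=3 W=1
Step 2 [NS]: N:car6-GO,E:wait,S:car5-GO,W:wait | queues: N=0 E=1 S=2 W=1
Step 3 [NS]: N:empty,E:wait,S:car7-GO,W:wait | queues: N=0 E=1 S=1 W=1
Step 4 [NS]: N:empty,E:wait,S:car8-GO,W:wait | queues: N=0 E=1 S=0 W=1
Step 5 [EW]: N:wait,E:car1-GO,S:wait,W:car2-GO | queues: N=0 E=0 S=0 W=0

N: empty
E: empty
S: empty
W: empty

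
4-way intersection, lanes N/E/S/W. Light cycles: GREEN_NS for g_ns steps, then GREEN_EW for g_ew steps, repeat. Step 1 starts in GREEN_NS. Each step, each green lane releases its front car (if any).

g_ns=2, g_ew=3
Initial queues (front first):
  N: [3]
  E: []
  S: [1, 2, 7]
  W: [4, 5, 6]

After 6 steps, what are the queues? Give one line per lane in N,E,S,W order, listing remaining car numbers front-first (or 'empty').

Step 1 [NS]: N:car3-GO,E:wait,S:car1-GO,W:wait | queues: N=0 E=0 S=2 W=3
Step 2 [NS]: N:empty,E:wait,S:car2-GO,W:wait | queues: N=0 E=0 S=1 W=3
Step 3 [EW]: N:wait,E:empty,S:wait,W:car4-GO | queues: N=0 E=0 S=1 W=2
Step 4 [EW]: N:wait,E:empty,S:wait,W:car5-GO | queues: N=0 E=0 S=1 W=1
Step 5 [EW]: N:wait,E:empty,S:wait,W:car6-GO | queues: N=0 E=0 S=1 W=0
Step 6 [NS]: N:empty,E:wait,S:car7-GO,W:wait | queues: N=0 E=0 S=0 W=0

N: empty
E: empty
S: empty
W: empty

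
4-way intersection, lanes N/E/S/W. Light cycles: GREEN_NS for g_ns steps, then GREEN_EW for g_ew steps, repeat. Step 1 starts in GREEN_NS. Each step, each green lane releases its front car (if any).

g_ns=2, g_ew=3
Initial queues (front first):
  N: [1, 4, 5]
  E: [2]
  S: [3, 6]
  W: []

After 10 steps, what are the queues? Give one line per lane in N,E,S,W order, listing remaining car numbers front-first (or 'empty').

Step 1 [NS]: N:car1-GO,E:wait,S:car3-GO,W:wait | queues: N=2 E=1 S=1 W=0
Step 2 [NS]: N:car4-GO,E:wait,S:car6-GO,W:wait | queues: N=1 E=1 S=0 W=0
Step 3 [EW]: N:wait,E:car2-GO,S:wait,W:empty | queues: N=1 E=0 S=0 W=0
Step 4 [EW]: N:wait,E:empty,S:wait,W:empty | queues: N=1 E=0 S=0 W=0
Step 5 [EW]: N:wait,E:empty,S:wait,W:empty | queues: N=1 E=0 S=0 W=0
Step 6 [NS]: N:car5-GO,E:wait,S:empty,W:wait | queues: N=0 E=0 S=0 W=0

N: empty
E: empty
S: empty
W: empty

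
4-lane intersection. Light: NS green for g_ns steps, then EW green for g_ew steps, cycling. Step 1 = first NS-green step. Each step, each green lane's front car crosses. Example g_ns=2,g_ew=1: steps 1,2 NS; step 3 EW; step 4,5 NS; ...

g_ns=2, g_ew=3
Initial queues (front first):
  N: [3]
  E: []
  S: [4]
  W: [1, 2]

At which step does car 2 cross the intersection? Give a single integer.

Step 1 [NS]: N:car3-GO,E:wait,S:car4-GO,W:wait | queues: N=0 E=0 S=0 W=2
Step 2 [NS]: N:empty,E:wait,S:empty,W:wait | queues: N=0 E=0 S=0 W=2
Step 3 [EW]: N:wait,E:empty,S:wait,W:car1-GO | queues: N=0 E=0 S=0 W=1
Step 4 [EW]: N:wait,E:empty,S:wait,W:car2-GO | queues: N=0 E=0 S=0 W=0
Car 2 crosses at step 4

4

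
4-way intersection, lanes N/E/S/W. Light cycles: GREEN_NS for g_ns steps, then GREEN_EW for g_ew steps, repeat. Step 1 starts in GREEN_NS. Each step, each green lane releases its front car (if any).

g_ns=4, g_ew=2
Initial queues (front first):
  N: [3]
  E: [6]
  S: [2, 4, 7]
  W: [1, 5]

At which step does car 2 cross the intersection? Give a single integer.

Step 1 [NS]: N:car3-GO,E:wait,S:car2-GO,W:wait | queues: N=0 E=1 S=2 W=2
Step 2 [NS]: N:empty,E:wait,S:car4-GO,W:wait | queues: N=0 E=1 S=1 W=2
Step 3 [NS]: N:empty,E:wait,S:car7-GO,W:wait | queues: N=0 E=1 S=0 W=2
Step 4 [NS]: N:empty,E:wait,S:empty,W:wait | queues: N=0 E=1 S=0 W=2
Step 5 [EW]: N:wait,E:car6-GO,S:wait,W:car1-GO | queues: N=0 E=0 S=0 W=1
Step 6 [EW]: N:wait,E:empty,S:wait,W:car5-GO | queues: N=0 E=0 S=0 W=0
Car 2 crosses at step 1

1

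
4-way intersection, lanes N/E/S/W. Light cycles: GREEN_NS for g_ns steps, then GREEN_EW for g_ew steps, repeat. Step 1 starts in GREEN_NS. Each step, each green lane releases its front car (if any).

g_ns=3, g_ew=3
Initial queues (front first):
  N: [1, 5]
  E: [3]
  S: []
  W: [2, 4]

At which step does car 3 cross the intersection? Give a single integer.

Step 1 [NS]: N:car1-GO,E:wait,S:empty,W:wait | queues: N=1 E=1 S=0 W=2
Step 2 [NS]: N:car5-GO,E:wait,S:empty,W:wait | queues: N=0 E=1 S=0 W=2
Step 3 [NS]: N:empty,E:wait,S:empty,W:wait | queues: N=0 E=1 S=0 W=2
Step 4 [EW]: N:wait,E:car3-GO,S:wait,W:car2-GO | queues: N=0 E=0 S=0 W=1
Step 5 [EW]: N:wait,E:empty,S:wait,W:car4-GO | queues: N=0 E=0 S=0 W=0
Car 3 crosses at step 4

4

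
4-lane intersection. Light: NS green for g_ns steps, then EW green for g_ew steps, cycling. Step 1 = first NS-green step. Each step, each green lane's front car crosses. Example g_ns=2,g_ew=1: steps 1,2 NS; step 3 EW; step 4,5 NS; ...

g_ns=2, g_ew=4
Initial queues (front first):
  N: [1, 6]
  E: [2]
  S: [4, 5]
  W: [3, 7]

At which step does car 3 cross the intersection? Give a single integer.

Step 1 [NS]: N:car1-GO,E:wait,S:car4-GO,W:wait | queues: N=1 E=1 S=1 W=2
Step 2 [NS]: N:car6-GO,E:wait,S:car5-GO,W:wait | queues: N=0 E=1 S=0 W=2
Step 3 [EW]: N:wait,E:car2-GO,S:wait,W:car3-GO | queues: N=0 E=0 S=0 W=1
Step 4 [EW]: N:wait,E:empty,S:wait,W:car7-GO | queues: N=0 E=0 S=0 W=0
Car 3 crosses at step 3

3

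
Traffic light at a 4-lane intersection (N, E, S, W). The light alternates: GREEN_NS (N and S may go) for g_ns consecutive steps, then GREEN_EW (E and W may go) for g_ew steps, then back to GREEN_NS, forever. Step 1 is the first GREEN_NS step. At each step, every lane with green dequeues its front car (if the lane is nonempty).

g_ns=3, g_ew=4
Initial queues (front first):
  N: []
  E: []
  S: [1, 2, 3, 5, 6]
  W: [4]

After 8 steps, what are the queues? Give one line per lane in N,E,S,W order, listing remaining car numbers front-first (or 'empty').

Step 1 [NS]: N:empty,E:wait,S:car1-GO,W:wait | queues: N=0 E=0 S=4 W=1
Step 2 [NS]: N:empty,E:wait,S:car2-GO,W:wait | queues: N=0 E=0 S=3 W=1
Step 3 [NS]: N:empty,E:wait,S:car3-GO,W:wait | queues: N=0 E=0 S=2 W=1
Step 4 [EW]: N:wait,E:empty,S:wait,W:car4-GO | queues: N=0 E=0 S=2 W=0
Step 5 [EW]: N:wait,E:empty,S:wait,W:empty | queues: N=0 E=0 S=2 W=0
Step 6 [EW]: N:wait,E:empty,S:wait,W:empty | queues: N=0 E=0 S=2 W=0
Step 7 [EW]: N:wait,E:empty,S:wait,W:empty | queues: N=0 E=0 S=2 W=0
Step 8 [NS]: N:empty,E:wait,S:car5-GO,W:wait | queues: N=0 E=0 S=1 W=0

N: empty
E: empty
S: 6
W: empty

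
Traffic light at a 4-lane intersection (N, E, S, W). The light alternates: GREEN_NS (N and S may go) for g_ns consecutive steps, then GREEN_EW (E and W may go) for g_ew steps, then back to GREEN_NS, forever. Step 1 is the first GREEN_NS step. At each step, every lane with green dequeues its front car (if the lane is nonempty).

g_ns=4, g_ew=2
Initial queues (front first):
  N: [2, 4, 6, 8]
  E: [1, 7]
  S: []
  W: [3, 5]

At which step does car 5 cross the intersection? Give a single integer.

Step 1 [NS]: N:car2-GO,E:wait,S:empty,W:wait | queues: N=3 E=2 S=0 W=2
Step 2 [NS]: N:car4-GO,E:wait,S:empty,W:wait | queues: N=2 E=2 S=0 W=2
Step 3 [NS]: N:car6-GO,E:wait,S:empty,W:wait | queues: N=1 E=2 S=0 W=2
Step 4 [NS]: N:car8-GO,E:wait,S:empty,W:wait | queues: N=0 E=2 S=0 W=2
Step 5 [EW]: N:wait,E:car1-GO,S:wait,W:car3-GO | queues: N=0 E=1 S=0 W=1
Step 6 [EW]: N:wait,E:car7-GO,S:wait,W:car5-GO | queues: N=0 E=0 S=0 W=0
Car 5 crosses at step 6

6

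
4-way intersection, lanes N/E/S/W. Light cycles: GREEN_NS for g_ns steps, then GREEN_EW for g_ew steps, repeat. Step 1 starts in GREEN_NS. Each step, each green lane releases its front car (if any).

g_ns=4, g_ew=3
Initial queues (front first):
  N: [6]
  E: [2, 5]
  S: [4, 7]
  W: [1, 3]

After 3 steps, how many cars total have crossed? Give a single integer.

Answer: 3

Derivation:
Step 1 [NS]: N:car6-GO,E:wait,S:car4-GO,W:wait | queues: N=0 E=2 S=1 W=2
Step 2 [NS]: N:empty,E:wait,S:car7-GO,W:wait | queues: N=0 E=2 S=0 W=2
Step 3 [NS]: N:empty,E:wait,S:empty,W:wait | queues: N=0 E=2 S=0 W=2
Cars crossed by step 3: 3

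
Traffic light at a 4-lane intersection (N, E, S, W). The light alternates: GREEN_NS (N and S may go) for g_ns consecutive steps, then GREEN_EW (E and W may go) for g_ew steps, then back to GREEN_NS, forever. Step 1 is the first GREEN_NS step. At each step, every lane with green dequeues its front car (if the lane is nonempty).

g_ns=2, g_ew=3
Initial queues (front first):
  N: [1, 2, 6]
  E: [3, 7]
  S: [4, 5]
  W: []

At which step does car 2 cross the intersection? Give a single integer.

Step 1 [NS]: N:car1-GO,E:wait,S:car4-GO,W:wait | queues: N=2 E=2 S=1 W=0
Step 2 [NS]: N:car2-GO,E:wait,S:car5-GO,W:wait | queues: N=1 E=2 S=0 W=0
Step 3 [EW]: N:wait,E:car3-GO,S:wait,W:empty | queues: N=1 E=1 S=0 W=0
Step 4 [EW]: N:wait,E:car7-GO,S:wait,W:empty | queues: N=1 E=0 S=0 W=0
Step 5 [EW]: N:wait,E:empty,S:wait,W:empty | queues: N=1 E=0 S=0 W=0
Step 6 [NS]: N:car6-GO,E:wait,S:empty,W:wait | queues: N=0 E=0 S=0 W=0
Car 2 crosses at step 2

2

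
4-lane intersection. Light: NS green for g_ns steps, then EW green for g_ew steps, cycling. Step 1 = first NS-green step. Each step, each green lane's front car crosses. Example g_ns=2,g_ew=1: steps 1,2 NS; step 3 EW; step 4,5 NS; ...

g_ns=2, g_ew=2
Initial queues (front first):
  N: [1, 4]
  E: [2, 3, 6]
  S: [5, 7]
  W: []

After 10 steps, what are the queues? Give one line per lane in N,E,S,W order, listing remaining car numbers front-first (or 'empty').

Step 1 [NS]: N:car1-GO,E:wait,S:car5-GO,W:wait | queues: N=1 E=3 S=1 W=0
Step 2 [NS]: N:car4-GO,E:wait,S:car7-GO,W:wait | queues: N=0 E=3 S=0 W=0
Step 3 [EW]: N:wait,E:car2-GO,S:wait,W:empty | queues: N=0 E=2 S=0 W=0
Step 4 [EW]: N:wait,E:car3-GO,S:wait,W:empty | queues: N=0 E=1 S=0 W=0
Step 5 [NS]: N:empty,E:wait,S:empty,W:wait | queues: N=0 E=1 S=0 W=0
Step 6 [NS]: N:empty,E:wait,S:empty,W:wait | queues: N=0 E=1 S=0 W=0
Step 7 [EW]: N:wait,E:car6-GO,S:wait,W:empty | queues: N=0 E=0 S=0 W=0

N: empty
E: empty
S: empty
W: empty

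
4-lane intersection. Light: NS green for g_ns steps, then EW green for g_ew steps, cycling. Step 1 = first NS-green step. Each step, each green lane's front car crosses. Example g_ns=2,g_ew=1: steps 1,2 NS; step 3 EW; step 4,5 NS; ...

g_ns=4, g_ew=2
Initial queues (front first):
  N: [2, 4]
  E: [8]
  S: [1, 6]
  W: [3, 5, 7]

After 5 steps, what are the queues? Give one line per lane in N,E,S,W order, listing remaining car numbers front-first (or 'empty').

Step 1 [NS]: N:car2-GO,E:wait,S:car1-GO,W:wait | queues: N=1 E=1 S=1 W=3
Step 2 [NS]: N:car4-GO,E:wait,S:car6-GO,W:wait | queues: N=0 E=1 S=0 W=3
Step 3 [NS]: N:empty,E:wait,S:empty,W:wait | queues: N=0 E=1 S=0 W=3
Step 4 [NS]: N:empty,E:wait,S:empty,W:wait | queues: N=0 E=1 S=0 W=3
Step 5 [EW]: N:wait,E:car8-GO,S:wait,W:car3-GO | queues: N=0 E=0 S=0 W=2

N: empty
E: empty
S: empty
W: 5 7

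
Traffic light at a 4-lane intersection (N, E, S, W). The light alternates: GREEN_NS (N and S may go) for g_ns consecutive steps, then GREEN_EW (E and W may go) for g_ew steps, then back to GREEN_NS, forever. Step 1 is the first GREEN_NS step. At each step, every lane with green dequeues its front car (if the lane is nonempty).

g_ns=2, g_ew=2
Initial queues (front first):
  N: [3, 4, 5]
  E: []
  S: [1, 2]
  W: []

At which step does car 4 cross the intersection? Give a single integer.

Step 1 [NS]: N:car3-GO,E:wait,S:car1-GO,W:wait | queues: N=2 E=0 S=1 W=0
Step 2 [NS]: N:car4-GO,E:wait,S:car2-GO,W:wait | queues: N=1 E=0 S=0 W=0
Step 3 [EW]: N:wait,E:empty,S:wait,W:empty | queues: N=1 E=0 S=0 W=0
Step 4 [EW]: N:wait,E:empty,S:wait,W:empty | queues: N=1 E=0 S=0 W=0
Step 5 [NS]: N:car5-GO,E:wait,S:empty,W:wait | queues: N=0 E=0 S=0 W=0
Car 4 crosses at step 2

2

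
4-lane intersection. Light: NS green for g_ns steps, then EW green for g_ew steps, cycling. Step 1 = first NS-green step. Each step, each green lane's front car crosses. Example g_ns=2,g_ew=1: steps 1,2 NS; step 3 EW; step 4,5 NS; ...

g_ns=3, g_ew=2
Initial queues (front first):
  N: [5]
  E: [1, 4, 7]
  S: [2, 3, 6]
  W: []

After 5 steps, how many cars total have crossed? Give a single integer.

Answer: 6

Derivation:
Step 1 [NS]: N:car5-GO,E:wait,S:car2-GO,W:wait | queues: N=0 E=3 S=2 W=0
Step 2 [NS]: N:empty,E:wait,S:car3-GO,W:wait | queues: N=0 E=3 S=1 W=0
Step 3 [NS]: N:empty,E:wait,S:car6-GO,W:wait | queues: N=0 E=3 S=0 W=0
Step 4 [EW]: N:wait,E:car1-GO,S:wait,W:empty | queues: N=0 E=2 S=0 W=0
Step 5 [EW]: N:wait,E:car4-GO,S:wait,W:empty | queues: N=0 E=1 S=0 W=0
Cars crossed by step 5: 6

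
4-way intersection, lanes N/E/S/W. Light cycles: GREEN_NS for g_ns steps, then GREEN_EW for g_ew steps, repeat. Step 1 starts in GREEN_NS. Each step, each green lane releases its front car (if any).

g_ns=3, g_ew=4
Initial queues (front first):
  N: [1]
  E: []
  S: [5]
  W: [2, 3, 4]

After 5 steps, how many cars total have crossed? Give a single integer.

Step 1 [NS]: N:car1-GO,E:wait,S:car5-GO,W:wait | queues: N=0 E=0 S=0 W=3
Step 2 [NS]: N:empty,E:wait,S:empty,W:wait | queues: N=0 E=0 S=0 W=3
Step 3 [NS]: N:empty,E:wait,S:empty,W:wait | queues: N=0 E=0 S=0 W=3
Step 4 [EW]: N:wait,E:empty,S:wait,W:car2-GO | queues: N=0 E=0 S=0 W=2
Step 5 [EW]: N:wait,E:empty,S:wait,W:car3-GO | queues: N=0 E=0 S=0 W=1
Cars crossed by step 5: 4

Answer: 4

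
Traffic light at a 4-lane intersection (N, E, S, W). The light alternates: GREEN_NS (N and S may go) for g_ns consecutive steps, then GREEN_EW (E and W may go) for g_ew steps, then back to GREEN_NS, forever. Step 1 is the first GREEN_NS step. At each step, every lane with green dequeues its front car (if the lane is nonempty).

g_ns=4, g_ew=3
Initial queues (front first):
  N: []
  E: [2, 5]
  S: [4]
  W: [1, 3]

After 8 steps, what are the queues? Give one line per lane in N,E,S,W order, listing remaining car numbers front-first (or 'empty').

Step 1 [NS]: N:empty,E:wait,S:car4-GO,W:wait | queues: N=0 E=2 S=0 W=2
Step 2 [NS]: N:empty,E:wait,S:empty,W:wait | queues: N=0 E=2 S=0 W=2
Step 3 [NS]: N:empty,E:wait,S:empty,W:wait | queues: N=0 E=2 S=0 W=2
Step 4 [NS]: N:empty,E:wait,S:empty,W:wait | queues: N=0 E=2 S=0 W=2
Step 5 [EW]: N:wait,E:car2-GO,S:wait,W:car1-GO | queues: N=0 E=1 S=0 W=1
Step 6 [EW]: N:wait,E:car5-GO,S:wait,W:car3-GO | queues: N=0 E=0 S=0 W=0

N: empty
E: empty
S: empty
W: empty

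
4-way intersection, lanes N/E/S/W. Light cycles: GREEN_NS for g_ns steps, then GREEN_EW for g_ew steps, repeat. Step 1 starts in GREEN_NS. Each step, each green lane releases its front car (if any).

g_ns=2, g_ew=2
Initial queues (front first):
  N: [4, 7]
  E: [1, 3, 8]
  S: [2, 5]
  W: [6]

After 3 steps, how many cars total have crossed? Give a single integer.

Step 1 [NS]: N:car4-GO,E:wait,S:car2-GO,W:wait | queues: N=1 E=3 S=1 W=1
Step 2 [NS]: N:car7-GO,E:wait,S:car5-GO,W:wait | queues: N=0 E=3 S=0 W=1
Step 3 [EW]: N:wait,E:car1-GO,S:wait,W:car6-GO | queues: N=0 E=2 S=0 W=0
Cars crossed by step 3: 6

Answer: 6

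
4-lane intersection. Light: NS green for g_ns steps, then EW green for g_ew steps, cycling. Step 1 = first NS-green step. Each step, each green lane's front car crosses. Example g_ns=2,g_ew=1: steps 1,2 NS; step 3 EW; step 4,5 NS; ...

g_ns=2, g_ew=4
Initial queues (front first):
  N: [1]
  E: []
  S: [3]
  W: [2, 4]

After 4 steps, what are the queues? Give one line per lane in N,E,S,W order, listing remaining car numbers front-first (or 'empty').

Step 1 [NS]: N:car1-GO,E:wait,S:car3-GO,W:wait | queues: N=0 E=0 S=0 W=2
Step 2 [NS]: N:empty,E:wait,S:empty,W:wait | queues: N=0 E=0 S=0 W=2
Step 3 [EW]: N:wait,E:empty,S:wait,W:car2-GO | queues: N=0 E=0 S=0 W=1
Step 4 [EW]: N:wait,E:empty,S:wait,W:car4-GO | queues: N=0 E=0 S=0 W=0

N: empty
E: empty
S: empty
W: empty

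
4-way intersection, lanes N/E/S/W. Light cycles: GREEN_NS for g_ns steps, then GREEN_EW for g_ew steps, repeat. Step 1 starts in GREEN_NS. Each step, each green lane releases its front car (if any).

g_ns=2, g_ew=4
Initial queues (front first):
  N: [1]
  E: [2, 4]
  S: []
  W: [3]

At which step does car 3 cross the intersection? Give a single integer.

Step 1 [NS]: N:car1-GO,E:wait,S:empty,W:wait | queues: N=0 E=2 S=0 W=1
Step 2 [NS]: N:empty,E:wait,S:empty,W:wait | queues: N=0 E=2 S=0 W=1
Step 3 [EW]: N:wait,E:car2-GO,S:wait,W:car3-GO | queues: N=0 E=1 S=0 W=0
Step 4 [EW]: N:wait,E:car4-GO,S:wait,W:empty | queues: N=0 E=0 S=0 W=0
Car 3 crosses at step 3

3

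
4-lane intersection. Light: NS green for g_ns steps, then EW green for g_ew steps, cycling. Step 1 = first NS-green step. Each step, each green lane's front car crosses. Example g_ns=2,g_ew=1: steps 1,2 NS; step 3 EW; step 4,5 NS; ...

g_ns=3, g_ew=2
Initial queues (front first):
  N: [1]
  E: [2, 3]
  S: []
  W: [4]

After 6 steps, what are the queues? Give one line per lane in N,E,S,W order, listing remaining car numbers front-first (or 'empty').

Step 1 [NS]: N:car1-GO,E:wait,S:empty,W:wait | queues: N=0 E=2 S=0 W=1
Step 2 [NS]: N:empty,E:wait,S:empty,W:wait | queues: N=0 E=2 S=0 W=1
Step 3 [NS]: N:empty,E:wait,S:empty,W:wait | queues: N=0 E=2 S=0 W=1
Step 4 [EW]: N:wait,E:car2-GO,S:wait,W:car4-GO | queues: N=0 E=1 S=0 W=0
Step 5 [EW]: N:wait,E:car3-GO,S:wait,W:empty | queues: N=0 E=0 S=0 W=0

N: empty
E: empty
S: empty
W: empty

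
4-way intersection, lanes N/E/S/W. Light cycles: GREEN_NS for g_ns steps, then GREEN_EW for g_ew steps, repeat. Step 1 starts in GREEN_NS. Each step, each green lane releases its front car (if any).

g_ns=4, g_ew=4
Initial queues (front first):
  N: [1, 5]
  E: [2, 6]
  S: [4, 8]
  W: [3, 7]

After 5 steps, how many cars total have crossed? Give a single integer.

Answer: 6

Derivation:
Step 1 [NS]: N:car1-GO,E:wait,S:car4-GO,W:wait | queues: N=1 E=2 S=1 W=2
Step 2 [NS]: N:car5-GO,E:wait,S:car8-GO,W:wait | queues: N=0 E=2 S=0 W=2
Step 3 [NS]: N:empty,E:wait,S:empty,W:wait | queues: N=0 E=2 S=0 W=2
Step 4 [NS]: N:empty,E:wait,S:empty,W:wait | queues: N=0 E=2 S=0 W=2
Step 5 [EW]: N:wait,E:car2-GO,S:wait,W:car3-GO | queues: N=0 E=1 S=0 W=1
Cars crossed by step 5: 6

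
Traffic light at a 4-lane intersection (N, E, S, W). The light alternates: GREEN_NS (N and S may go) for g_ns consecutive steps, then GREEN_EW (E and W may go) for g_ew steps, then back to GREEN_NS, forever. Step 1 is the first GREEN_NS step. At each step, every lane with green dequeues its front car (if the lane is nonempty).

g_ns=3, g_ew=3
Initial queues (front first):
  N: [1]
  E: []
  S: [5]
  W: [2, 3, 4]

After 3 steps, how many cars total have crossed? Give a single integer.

Step 1 [NS]: N:car1-GO,E:wait,S:car5-GO,W:wait | queues: N=0 E=0 S=0 W=3
Step 2 [NS]: N:empty,E:wait,S:empty,W:wait | queues: N=0 E=0 S=0 W=3
Step 3 [NS]: N:empty,E:wait,S:empty,W:wait | queues: N=0 E=0 S=0 W=3
Cars crossed by step 3: 2

Answer: 2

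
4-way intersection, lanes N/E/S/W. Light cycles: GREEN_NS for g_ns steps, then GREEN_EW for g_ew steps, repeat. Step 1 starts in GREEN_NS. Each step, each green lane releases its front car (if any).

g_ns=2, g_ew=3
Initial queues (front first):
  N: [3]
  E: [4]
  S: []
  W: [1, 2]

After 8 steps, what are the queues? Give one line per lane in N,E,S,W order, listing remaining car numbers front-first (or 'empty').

Step 1 [NS]: N:car3-GO,E:wait,S:empty,W:wait | queues: N=0 E=1 S=0 W=2
Step 2 [NS]: N:empty,E:wait,S:empty,W:wait | queues: N=0 E=1 S=0 W=2
Step 3 [EW]: N:wait,E:car4-GO,S:wait,W:car1-GO | queues: N=0 E=0 S=0 W=1
Step 4 [EW]: N:wait,E:empty,S:wait,W:car2-GO | queues: N=0 E=0 S=0 W=0

N: empty
E: empty
S: empty
W: empty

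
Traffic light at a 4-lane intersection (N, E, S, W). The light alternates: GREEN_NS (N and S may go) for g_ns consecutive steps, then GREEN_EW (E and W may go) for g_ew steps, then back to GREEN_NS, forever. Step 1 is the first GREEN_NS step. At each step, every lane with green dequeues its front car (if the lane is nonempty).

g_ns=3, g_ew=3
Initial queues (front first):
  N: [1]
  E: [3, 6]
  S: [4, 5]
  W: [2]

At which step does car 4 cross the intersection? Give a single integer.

Step 1 [NS]: N:car1-GO,E:wait,S:car4-GO,W:wait | queues: N=0 E=2 S=1 W=1
Step 2 [NS]: N:empty,E:wait,S:car5-GO,W:wait | queues: N=0 E=2 S=0 W=1
Step 3 [NS]: N:empty,E:wait,S:empty,W:wait | queues: N=0 E=2 S=0 W=1
Step 4 [EW]: N:wait,E:car3-GO,S:wait,W:car2-GO | queues: N=0 E=1 S=0 W=0
Step 5 [EW]: N:wait,E:car6-GO,S:wait,W:empty | queues: N=0 E=0 S=0 W=0
Car 4 crosses at step 1

1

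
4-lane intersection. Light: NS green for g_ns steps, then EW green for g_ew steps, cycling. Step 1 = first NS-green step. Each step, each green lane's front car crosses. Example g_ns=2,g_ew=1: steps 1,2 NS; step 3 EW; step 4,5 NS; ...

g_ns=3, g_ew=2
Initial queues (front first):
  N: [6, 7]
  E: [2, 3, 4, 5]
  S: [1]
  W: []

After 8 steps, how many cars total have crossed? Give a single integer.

Step 1 [NS]: N:car6-GO,E:wait,S:car1-GO,W:wait | queues: N=1 E=4 S=0 W=0
Step 2 [NS]: N:car7-GO,E:wait,S:empty,W:wait | queues: N=0 E=4 S=0 W=0
Step 3 [NS]: N:empty,E:wait,S:empty,W:wait | queues: N=0 E=4 S=0 W=0
Step 4 [EW]: N:wait,E:car2-GO,S:wait,W:empty | queues: N=0 E=3 S=0 W=0
Step 5 [EW]: N:wait,E:car3-GO,S:wait,W:empty | queues: N=0 E=2 S=0 W=0
Step 6 [NS]: N:empty,E:wait,S:empty,W:wait | queues: N=0 E=2 S=0 W=0
Step 7 [NS]: N:empty,E:wait,S:empty,W:wait | queues: N=0 E=2 S=0 W=0
Step 8 [NS]: N:empty,E:wait,S:empty,W:wait | queues: N=0 E=2 S=0 W=0
Cars crossed by step 8: 5

Answer: 5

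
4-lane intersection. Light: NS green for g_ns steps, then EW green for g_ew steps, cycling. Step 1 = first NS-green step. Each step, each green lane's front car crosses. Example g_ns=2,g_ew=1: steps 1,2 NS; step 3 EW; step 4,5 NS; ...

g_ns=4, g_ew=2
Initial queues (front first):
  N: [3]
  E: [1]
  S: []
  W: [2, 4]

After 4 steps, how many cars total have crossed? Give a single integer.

Answer: 1

Derivation:
Step 1 [NS]: N:car3-GO,E:wait,S:empty,W:wait | queues: N=0 E=1 S=0 W=2
Step 2 [NS]: N:empty,E:wait,S:empty,W:wait | queues: N=0 E=1 S=0 W=2
Step 3 [NS]: N:empty,E:wait,S:empty,W:wait | queues: N=0 E=1 S=0 W=2
Step 4 [NS]: N:empty,E:wait,S:empty,W:wait | queues: N=0 E=1 S=0 W=2
Cars crossed by step 4: 1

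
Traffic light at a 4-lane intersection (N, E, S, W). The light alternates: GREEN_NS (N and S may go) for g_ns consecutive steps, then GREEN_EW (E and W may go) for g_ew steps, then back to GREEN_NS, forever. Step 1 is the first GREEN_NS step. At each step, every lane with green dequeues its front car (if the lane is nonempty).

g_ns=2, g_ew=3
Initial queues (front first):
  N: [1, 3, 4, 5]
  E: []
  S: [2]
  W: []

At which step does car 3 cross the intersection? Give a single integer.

Step 1 [NS]: N:car1-GO,E:wait,S:car2-GO,W:wait | queues: N=3 E=0 S=0 W=0
Step 2 [NS]: N:car3-GO,E:wait,S:empty,W:wait | queues: N=2 E=0 S=0 W=0
Step 3 [EW]: N:wait,E:empty,S:wait,W:empty | queues: N=2 E=0 S=0 W=0
Step 4 [EW]: N:wait,E:empty,S:wait,W:empty | queues: N=2 E=0 S=0 W=0
Step 5 [EW]: N:wait,E:empty,S:wait,W:empty | queues: N=2 E=0 S=0 W=0
Step 6 [NS]: N:car4-GO,E:wait,S:empty,W:wait | queues: N=1 E=0 S=0 W=0
Step 7 [NS]: N:car5-GO,E:wait,S:empty,W:wait | queues: N=0 E=0 S=0 W=0
Car 3 crosses at step 2

2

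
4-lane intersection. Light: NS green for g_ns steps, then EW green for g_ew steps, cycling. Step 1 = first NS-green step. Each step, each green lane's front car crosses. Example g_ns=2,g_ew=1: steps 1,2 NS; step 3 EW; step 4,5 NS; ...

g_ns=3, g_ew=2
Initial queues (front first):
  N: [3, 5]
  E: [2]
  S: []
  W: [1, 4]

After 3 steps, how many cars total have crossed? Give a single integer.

Step 1 [NS]: N:car3-GO,E:wait,S:empty,W:wait | queues: N=1 E=1 S=0 W=2
Step 2 [NS]: N:car5-GO,E:wait,S:empty,W:wait | queues: N=0 E=1 S=0 W=2
Step 3 [NS]: N:empty,E:wait,S:empty,W:wait | queues: N=0 E=1 S=0 W=2
Cars crossed by step 3: 2

Answer: 2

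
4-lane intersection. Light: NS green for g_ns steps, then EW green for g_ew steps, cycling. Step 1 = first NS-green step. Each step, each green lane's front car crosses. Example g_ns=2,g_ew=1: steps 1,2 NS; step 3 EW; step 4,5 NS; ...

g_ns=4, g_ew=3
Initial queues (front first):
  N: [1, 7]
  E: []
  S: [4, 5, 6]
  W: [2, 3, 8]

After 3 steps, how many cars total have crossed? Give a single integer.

Step 1 [NS]: N:car1-GO,E:wait,S:car4-GO,W:wait | queues: N=1 E=0 S=2 W=3
Step 2 [NS]: N:car7-GO,E:wait,S:car5-GO,W:wait | queues: N=0 E=0 S=1 W=3
Step 3 [NS]: N:empty,E:wait,S:car6-GO,W:wait | queues: N=0 E=0 S=0 W=3
Cars crossed by step 3: 5

Answer: 5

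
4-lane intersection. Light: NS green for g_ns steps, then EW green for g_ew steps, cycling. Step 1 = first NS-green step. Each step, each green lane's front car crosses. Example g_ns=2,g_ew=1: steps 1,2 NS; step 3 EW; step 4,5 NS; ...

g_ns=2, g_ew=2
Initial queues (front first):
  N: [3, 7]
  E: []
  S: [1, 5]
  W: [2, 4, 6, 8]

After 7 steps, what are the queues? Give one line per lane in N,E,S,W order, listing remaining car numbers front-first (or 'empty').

Step 1 [NS]: N:car3-GO,E:wait,S:car1-GO,W:wait | queues: N=1 E=0 S=1 W=4
Step 2 [NS]: N:car7-GO,E:wait,S:car5-GO,W:wait | queues: N=0 E=0 S=0 W=4
Step 3 [EW]: N:wait,E:empty,S:wait,W:car2-GO | queues: N=0 E=0 S=0 W=3
Step 4 [EW]: N:wait,E:empty,S:wait,W:car4-GO | queues: N=0 E=0 S=0 W=2
Step 5 [NS]: N:empty,E:wait,S:empty,W:wait | queues: N=0 E=0 S=0 W=2
Step 6 [NS]: N:empty,E:wait,S:empty,W:wait | queues: N=0 E=0 S=0 W=2
Step 7 [EW]: N:wait,E:empty,S:wait,W:car6-GO | queues: N=0 E=0 S=0 W=1

N: empty
E: empty
S: empty
W: 8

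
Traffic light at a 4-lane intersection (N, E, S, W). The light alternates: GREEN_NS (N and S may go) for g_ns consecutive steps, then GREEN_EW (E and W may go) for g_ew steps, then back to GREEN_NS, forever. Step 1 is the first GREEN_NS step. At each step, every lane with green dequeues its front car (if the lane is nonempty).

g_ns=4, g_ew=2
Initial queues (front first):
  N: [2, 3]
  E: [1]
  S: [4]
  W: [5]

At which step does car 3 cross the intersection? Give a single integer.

Step 1 [NS]: N:car2-GO,E:wait,S:car4-GO,W:wait | queues: N=1 E=1 S=0 W=1
Step 2 [NS]: N:car3-GO,E:wait,S:empty,W:wait | queues: N=0 E=1 S=0 W=1
Step 3 [NS]: N:empty,E:wait,S:empty,W:wait | queues: N=0 E=1 S=0 W=1
Step 4 [NS]: N:empty,E:wait,S:empty,W:wait | queues: N=0 E=1 S=0 W=1
Step 5 [EW]: N:wait,E:car1-GO,S:wait,W:car5-GO | queues: N=0 E=0 S=0 W=0
Car 3 crosses at step 2

2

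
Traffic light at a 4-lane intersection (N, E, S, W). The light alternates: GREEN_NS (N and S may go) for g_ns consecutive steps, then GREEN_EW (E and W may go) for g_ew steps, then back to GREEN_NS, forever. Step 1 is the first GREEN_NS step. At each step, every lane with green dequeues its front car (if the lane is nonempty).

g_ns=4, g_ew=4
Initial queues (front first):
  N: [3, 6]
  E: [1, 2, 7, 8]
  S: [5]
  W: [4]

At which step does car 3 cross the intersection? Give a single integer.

Step 1 [NS]: N:car3-GO,E:wait,S:car5-GO,W:wait | queues: N=1 E=4 S=0 W=1
Step 2 [NS]: N:car6-GO,E:wait,S:empty,W:wait | queues: N=0 E=4 S=0 W=1
Step 3 [NS]: N:empty,E:wait,S:empty,W:wait | queues: N=0 E=4 S=0 W=1
Step 4 [NS]: N:empty,E:wait,S:empty,W:wait | queues: N=0 E=4 S=0 W=1
Step 5 [EW]: N:wait,E:car1-GO,S:wait,W:car4-GO | queues: N=0 E=3 S=0 W=0
Step 6 [EW]: N:wait,E:car2-GO,S:wait,W:empty | queues: N=0 E=2 S=0 W=0
Step 7 [EW]: N:wait,E:car7-GO,S:wait,W:empty | queues: N=0 E=1 S=0 W=0
Step 8 [EW]: N:wait,E:car8-GO,S:wait,W:empty | queues: N=0 E=0 S=0 W=0
Car 3 crosses at step 1

1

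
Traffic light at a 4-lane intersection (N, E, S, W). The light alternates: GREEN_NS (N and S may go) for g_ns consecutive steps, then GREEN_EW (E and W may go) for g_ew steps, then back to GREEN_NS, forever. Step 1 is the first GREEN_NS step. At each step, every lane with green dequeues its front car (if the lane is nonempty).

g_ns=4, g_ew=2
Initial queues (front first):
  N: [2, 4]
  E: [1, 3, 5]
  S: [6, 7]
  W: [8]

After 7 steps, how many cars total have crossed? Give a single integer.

Step 1 [NS]: N:car2-GO,E:wait,S:car6-GO,W:wait | queues: N=1 E=3 S=1 W=1
Step 2 [NS]: N:car4-GO,E:wait,S:car7-GO,W:wait | queues: N=0 E=3 S=0 W=1
Step 3 [NS]: N:empty,E:wait,S:empty,W:wait | queues: N=0 E=3 S=0 W=1
Step 4 [NS]: N:empty,E:wait,S:empty,W:wait | queues: N=0 E=3 S=0 W=1
Step 5 [EW]: N:wait,E:car1-GO,S:wait,W:car8-GO | queues: N=0 E=2 S=0 W=0
Step 6 [EW]: N:wait,E:car3-GO,S:wait,W:empty | queues: N=0 E=1 S=0 W=0
Step 7 [NS]: N:empty,E:wait,S:empty,W:wait | queues: N=0 E=1 S=0 W=0
Cars crossed by step 7: 7

Answer: 7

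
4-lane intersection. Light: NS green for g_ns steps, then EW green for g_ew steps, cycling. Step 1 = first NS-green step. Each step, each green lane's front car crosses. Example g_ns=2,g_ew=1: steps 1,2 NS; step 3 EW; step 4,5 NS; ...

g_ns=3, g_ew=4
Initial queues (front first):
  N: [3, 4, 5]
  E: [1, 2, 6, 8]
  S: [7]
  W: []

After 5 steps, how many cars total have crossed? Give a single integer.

Answer: 6

Derivation:
Step 1 [NS]: N:car3-GO,E:wait,S:car7-GO,W:wait | queues: N=2 E=4 S=0 W=0
Step 2 [NS]: N:car4-GO,E:wait,S:empty,W:wait | queues: N=1 E=4 S=0 W=0
Step 3 [NS]: N:car5-GO,E:wait,S:empty,W:wait | queues: N=0 E=4 S=0 W=0
Step 4 [EW]: N:wait,E:car1-GO,S:wait,W:empty | queues: N=0 E=3 S=0 W=0
Step 5 [EW]: N:wait,E:car2-GO,S:wait,W:empty | queues: N=0 E=2 S=0 W=0
Cars crossed by step 5: 6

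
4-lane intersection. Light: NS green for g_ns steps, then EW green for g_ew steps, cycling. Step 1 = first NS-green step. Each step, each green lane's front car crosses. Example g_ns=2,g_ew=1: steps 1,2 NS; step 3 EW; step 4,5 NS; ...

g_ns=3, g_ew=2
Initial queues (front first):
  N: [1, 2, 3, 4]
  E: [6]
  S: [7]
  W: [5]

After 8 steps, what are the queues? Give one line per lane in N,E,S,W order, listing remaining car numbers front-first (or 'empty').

Step 1 [NS]: N:car1-GO,E:wait,S:car7-GO,W:wait | queues: N=3 E=1 S=0 W=1
Step 2 [NS]: N:car2-GO,E:wait,S:empty,W:wait | queues: N=2 E=1 S=0 W=1
Step 3 [NS]: N:car3-GO,E:wait,S:empty,W:wait | queues: N=1 E=1 S=0 W=1
Step 4 [EW]: N:wait,E:car6-GO,S:wait,W:car5-GO | queues: N=1 E=0 S=0 W=0
Step 5 [EW]: N:wait,E:empty,S:wait,W:empty | queues: N=1 E=0 S=0 W=0
Step 6 [NS]: N:car4-GO,E:wait,S:empty,W:wait | queues: N=0 E=0 S=0 W=0

N: empty
E: empty
S: empty
W: empty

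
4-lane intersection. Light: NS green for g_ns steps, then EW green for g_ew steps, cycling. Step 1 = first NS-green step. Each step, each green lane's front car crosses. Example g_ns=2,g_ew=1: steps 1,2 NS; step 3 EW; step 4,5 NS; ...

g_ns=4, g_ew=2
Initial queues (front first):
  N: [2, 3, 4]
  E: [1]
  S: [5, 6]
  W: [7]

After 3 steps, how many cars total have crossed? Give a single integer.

Answer: 5

Derivation:
Step 1 [NS]: N:car2-GO,E:wait,S:car5-GO,W:wait | queues: N=2 E=1 S=1 W=1
Step 2 [NS]: N:car3-GO,E:wait,S:car6-GO,W:wait | queues: N=1 E=1 S=0 W=1
Step 3 [NS]: N:car4-GO,E:wait,S:empty,W:wait | queues: N=0 E=1 S=0 W=1
Cars crossed by step 3: 5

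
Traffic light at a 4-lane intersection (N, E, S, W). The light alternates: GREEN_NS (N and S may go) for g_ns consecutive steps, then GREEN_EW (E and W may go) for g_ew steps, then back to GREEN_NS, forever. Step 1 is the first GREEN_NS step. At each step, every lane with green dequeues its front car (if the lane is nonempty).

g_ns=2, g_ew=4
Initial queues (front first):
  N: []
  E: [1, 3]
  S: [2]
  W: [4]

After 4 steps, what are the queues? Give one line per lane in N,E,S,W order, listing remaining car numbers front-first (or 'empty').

Step 1 [NS]: N:empty,E:wait,S:car2-GO,W:wait | queues: N=0 E=2 S=0 W=1
Step 2 [NS]: N:empty,E:wait,S:empty,W:wait | queues: N=0 E=2 S=0 W=1
Step 3 [EW]: N:wait,E:car1-GO,S:wait,W:car4-GO | queues: N=0 E=1 S=0 W=0
Step 4 [EW]: N:wait,E:car3-GO,S:wait,W:empty | queues: N=0 E=0 S=0 W=0

N: empty
E: empty
S: empty
W: empty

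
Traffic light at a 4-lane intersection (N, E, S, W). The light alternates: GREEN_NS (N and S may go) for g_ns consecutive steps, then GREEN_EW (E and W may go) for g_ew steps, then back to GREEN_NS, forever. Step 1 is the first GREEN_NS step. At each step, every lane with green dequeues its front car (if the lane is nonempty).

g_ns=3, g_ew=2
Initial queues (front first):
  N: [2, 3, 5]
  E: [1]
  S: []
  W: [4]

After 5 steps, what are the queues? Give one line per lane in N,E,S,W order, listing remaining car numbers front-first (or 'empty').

Step 1 [NS]: N:car2-GO,E:wait,S:empty,W:wait | queues: N=2 E=1 S=0 W=1
Step 2 [NS]: N:car3-GO,E:wait,S:empty,W:wait | queues: N=1 E=1 S=0 W=1
Step 3 [NS]: N:car5-GO,E:wait,S:empty,W:wait | queues: N=0 E=1 S=0 W=1
Step 4 [EW]: N:wait,E:car1-GO,S:wait,W:car4-GO | queues: N=0 E=0 S=0 W=0

N: empty
E: empty
S: empty
W: empty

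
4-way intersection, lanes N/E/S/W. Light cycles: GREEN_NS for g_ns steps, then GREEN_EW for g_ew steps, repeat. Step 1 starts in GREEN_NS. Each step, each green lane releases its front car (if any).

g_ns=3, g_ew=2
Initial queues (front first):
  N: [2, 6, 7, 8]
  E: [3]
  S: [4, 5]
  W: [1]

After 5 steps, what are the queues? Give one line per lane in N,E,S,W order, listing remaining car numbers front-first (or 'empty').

Step 1 [NS]: N:car2-GO,E:wait,S:car4-GO,W:wait | queues: N=3 E=1 S=1 W=1
Step 2 [NS]: N:car6-GO,E:wait,S:car5-GO,W:wait | queues: N=2 E=1 S=0 W=1
Step 3 [NS]: N:car7-GO,E:wait,S:empty,W:wait | queues: N=1 E=1 S=0 W=1
Step 4 [EW]: N:wait,E:car3-GO,S:wait,W:car1-GO | queues: N=1 E=0 S=0 W=0
Step 5 [EW]: N:wait,E:empty,S:wait,W:empty | queues: N=1 E=0 S=0 W=0

N: 8
E: empty
S: empty
W: empty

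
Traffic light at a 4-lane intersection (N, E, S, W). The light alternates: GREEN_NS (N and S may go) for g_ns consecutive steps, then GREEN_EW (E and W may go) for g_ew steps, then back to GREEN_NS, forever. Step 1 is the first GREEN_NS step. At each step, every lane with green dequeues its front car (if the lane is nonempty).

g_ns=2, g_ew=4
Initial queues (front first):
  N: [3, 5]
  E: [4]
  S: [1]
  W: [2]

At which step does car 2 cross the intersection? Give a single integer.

Step 1 [NS]: N:car3-GO,E:wait,S:car1-GO,W:wait | queues: N=1 E=1 S=0 W=1
Step 2 [NS]: N:car5-GO,E:wait,S:empty,W:wait | queues: N=0 E=1 S=0 W=1
Step 3 [EW]: N:wait,E:car4-GO,S:wait,W:car2-GO | queues: N=0 E=0 S=0 W=0
Car 2 crosses at step 3

3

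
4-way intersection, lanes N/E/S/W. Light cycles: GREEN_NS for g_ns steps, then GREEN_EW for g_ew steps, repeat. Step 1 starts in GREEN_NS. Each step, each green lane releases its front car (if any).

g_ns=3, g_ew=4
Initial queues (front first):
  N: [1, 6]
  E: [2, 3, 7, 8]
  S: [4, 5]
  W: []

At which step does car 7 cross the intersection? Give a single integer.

Step 1 [NS]: N:car1-GO,E:wait,S:car4-GO,W:wait | queues: N=1 E=4 S=1 W=0
Step 2 [NS]: N:car6-GO,E:wait,S:car5-GO,W:wait | queues: N=0 E=4 S=0 W=0
Step 3 [NS]: N:empty,E:wait,S:empty,W:wait | queues: N=0 E=4 S=0 W=0
Step 4 [EW]: N:wait,E:car2-GO,S:wait,W:empty | queues: N=0 E=3 S=0 W=0
Step 5 [EW]: N:wait,E:car3-GO,S:wait,W:empty | queues: N=0 E=2 S=0 W=0
Step 6 [EW]: N:wait,E:car7-GO,S:wait,W:empty | queues: N=0 E=1 S=0 W=0
Step 7 [EW]: N:wait,E:car8-GO,S:wait,W:empty | queues: N=0 E=0 S=0 W=0
Car 7 crosses at step 6

6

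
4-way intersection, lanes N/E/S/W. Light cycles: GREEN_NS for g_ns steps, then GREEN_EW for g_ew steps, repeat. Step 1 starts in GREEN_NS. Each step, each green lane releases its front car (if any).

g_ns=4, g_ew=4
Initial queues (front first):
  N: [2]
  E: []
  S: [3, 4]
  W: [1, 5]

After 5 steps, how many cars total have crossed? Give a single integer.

Step 1 [NS]: N:car2-GO,E:wait,S:car3-GO,W:wait | queues: N=0 E=0 S=1 W=2
Step 2 [NS]: N:empty,E:wait,S:car4-GO,W:wait | queues: N=0 E=0 S=0 W=2
Step 3 [NS]: N:empty,E:wait,S:empty,W:wait | queues: N=0 E=0 S=0 W=2
Step 4 [NS]: N:empty,E:wait,S:empty,W:wait | queues: N=0 E=0 S=0 W=2
Step 5 [EW]: N:wait,E:empty,S:wait,W:car1-GO | queues: N=0 E=0 S=0 W=1
Cars crossed by step 5: 4

Answer: 4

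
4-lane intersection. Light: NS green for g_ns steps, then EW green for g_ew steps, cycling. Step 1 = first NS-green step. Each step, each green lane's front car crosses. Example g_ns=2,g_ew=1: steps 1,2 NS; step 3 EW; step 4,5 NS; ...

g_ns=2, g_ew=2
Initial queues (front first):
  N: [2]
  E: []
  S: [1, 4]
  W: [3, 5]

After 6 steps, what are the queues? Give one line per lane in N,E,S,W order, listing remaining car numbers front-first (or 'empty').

Step 1 [NS]: N:car2-GO,E:wait,S:car1-GO,W:wait | queues: N=0 E=0 S=1 W=2
Step 2 [NS]: N:empty,E:wait,S:car4-GO,W:wait | queues: N=0 E=0 S=0 W=2
Step 3 [EW]: N:wait,E:empty,S:wait,W:car3-GO | queues: N=0 E=0 S=0 W=1
Step 4 [EW]: N:wait,E:empty,S:wait,W:car5-GO | queues: N=0 E=0 S=0 W=0

N: empty
E: empty
S: empty
W: empty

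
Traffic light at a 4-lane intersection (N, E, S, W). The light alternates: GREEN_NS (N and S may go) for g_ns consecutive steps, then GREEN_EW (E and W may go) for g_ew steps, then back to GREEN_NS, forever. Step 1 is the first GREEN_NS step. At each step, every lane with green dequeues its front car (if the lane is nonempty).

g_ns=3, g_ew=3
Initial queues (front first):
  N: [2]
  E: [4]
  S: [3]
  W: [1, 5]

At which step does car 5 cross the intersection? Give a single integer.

Step 1 [NS]: N:car2-GO,E:wait,S:car3-GO,W:wait | queues: N=0 E=1 S=0 W=2
Step 2 [NS]: N:empty,E:wait,S:empty,W:wait | queues: N=0 E=1 S=0 W=2
Step 3 [NS]: N:empty,E:wait,S:empty,W:wait | queues: N=0 E=1 S=0 W=2
Step 4 [EW]: N:wait,E:car4-GO,S:wait,W:car1-GO | queues: N=0 E=0 S=0 W=1
Step 5 [EW]: N:wait,E:empty,S:wait,W:car5-GO | queues: N=0 E=0 S=0 W=0
Car 5 crosses at step 5

5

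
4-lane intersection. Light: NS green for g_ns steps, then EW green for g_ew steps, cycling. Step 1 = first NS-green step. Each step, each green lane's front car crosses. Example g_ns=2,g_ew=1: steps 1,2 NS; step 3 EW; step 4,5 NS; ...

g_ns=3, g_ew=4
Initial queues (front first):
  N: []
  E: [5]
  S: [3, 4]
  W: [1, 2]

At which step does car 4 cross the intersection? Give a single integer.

Step 1 [NS]: N:empty,E:wait,S:car3-GO,W:wait | queues: N=0 E=1 S=1 W=2
Step 2 [NS]: N:empty,E:wait,S:car4-GO,W:wait | queues: N=0 E=1 S=0 W=2
Step 3 [NS]: N:empty,E:wait,S:empty,W:wait | queues: N=0 E=1 S=0 W=2
Step 4 [EW]: N:wait,E:car5-GO,S:wait,W:car1-GO | queues: N=0 E=0 S=0 W=1
Step 5 [EW]: N:wait,E:empty,S:wait,W:car2-GO | queues: N=0 E=0 S=0 W=0
Car 4 crosses at step 2

2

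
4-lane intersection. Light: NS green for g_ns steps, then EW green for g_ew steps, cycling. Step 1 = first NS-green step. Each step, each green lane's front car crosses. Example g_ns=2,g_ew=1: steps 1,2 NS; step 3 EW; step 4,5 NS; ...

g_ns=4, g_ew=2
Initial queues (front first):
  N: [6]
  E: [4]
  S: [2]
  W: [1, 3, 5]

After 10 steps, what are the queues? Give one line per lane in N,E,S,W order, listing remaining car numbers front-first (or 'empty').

Step 1 [NS]: N:car6-GO,E:wait,S:car2-GO,W:wait | queues: N=0 E=1 S=0 W=3
Step 2 [NS]: N:empty,E:wait,S:empty,W:wait | queues: N=0 E=1 S=0 W=3
Step 3 [NS]: N:empty,E:wait,S:empty,W:wait | queues: N=0 E=1 S=0 W=3
Step 4 [NS]: N:empty,E:wait,S:empty,W:wait | queues: N=0 E=1 S=0 W=3
Step 5 [EW]: N:wait,E:car4-GO,S:wait,W:car1-GO | queues: N=0 E=0 S=0 W=2
Step 6 [EW]: N:wait,E:empty,S:wait,W:car3-GO | queues: N=0 E=0 S=0 W=1
Step 7 [NS]: N:empty,E:wait,S:empty,W:wait | queues: N=0 E=0 S=0 W=1
Step 8 [NS]: N:empty,E:wait,S:empty,W:wait | queues: N=0 E=0 S=0 W=1
Step 9 [NS]: N:empty,E:wait,S:empty,W:wait | queues: N=0 E=0 S=0 W=1
Step 10 [NS]: N:empty,E:wait,S:empty,W:wait | queues: N=0 E=0 S=0 W=1

N: empty
E: empty
S: empty
W: 5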